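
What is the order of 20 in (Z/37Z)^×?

Since 20 ∈ (Z/37Z)^×, its order divides φ(37) = 37 − 1 = 36 = 2^2 · 3^2.
Divisors of 36: 1, 2, 3, 4, 6, 9, 12, 18, 36.
Check 20^d mod 37 for each divisor in increasing order:
20^1 ≡ 20
20^2 ≡ 30
20^3 ≡ 8
20^4 ≡ 12
20^6 ≡ 27
20^9 ≡ 31
20^12 ≡ 26
20^18 ≡ 36
20^36 ≡ 1
So ord_37(20) = 36.

36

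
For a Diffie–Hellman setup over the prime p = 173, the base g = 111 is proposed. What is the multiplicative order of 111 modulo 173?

Since 111 ∈ (Z/173Z)^×, its order divides φ(173) = 173 − 1 = 172 = 2^2 · 43.
Divisors of 172: 1, 2, 4, 43, 86, 172.
Compute 111^d (mod 173) for the divisors d until we hit 1:
111^1 ≡ 111 (mod 173)
111^2 ≡ 38 (mod 173)
111^4 ≡ 60 (mod 173)
111^43 ≡ 80 (mod 173)
111^86 ≡ 172 (mod 173)
111^172 ≡ 1 (mod 173) ✓
So ord_173(111) = 172.

172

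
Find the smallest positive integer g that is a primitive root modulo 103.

5

φ(103) = 103 − 1 = 102 = 2 · 3 · 17.
Test candidates g = 2, 3, … against the prime factors q ∈ {2, 3, 17} of φ(103): g is a generator iff g^(102/q) ≢ 1 for every such q.
g = 2: 2^51 ≡ 1 — hits 1, so not a primitive root.
g = 3: 3^51 ≡ 102; 3^34 ≡ 1 — hits 1, so not a primitive root.
g = 4: 4^51 ≡ 1 — hits 1, so not a primitive root.
g = 5: 5^51 ≡ 102; 5^34 ≡ 56; 5^6 ≡ 72 — none is 1, so 5 is a primitive root.
Hence the least primitive root of 103 is 5.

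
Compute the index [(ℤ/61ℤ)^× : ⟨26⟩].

1

By Lagrange's theorem, ord_61(26) divides φ(61) = 61 − 1 = 60 = 2^2 · 3 · 5.
Divisors of 60: 1, 2, 3, 4, 5, 6, 10, 12, 15, 20, 30, 60.
Check 26^d mod 61 for each divisor in increasing order:
26^1 ≡ 26
26^2 ≡ 5
26^3 ≡ 8
26^4 ≡ 25
26^5 ≡ 40
26^6 ≡ 3
26^10 ≡ 14
26^12 ≡ 9
26^15 ≡ 11
26^20 ≡ 13
26^30 ≡ 60
26^60 ≡ 1
The order of 26 is 60, so the subgroup it generates has 60 elements.
[(Z/61Z)^× : ⟨26⟩] = 60/60 = 1.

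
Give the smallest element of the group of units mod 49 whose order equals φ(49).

φ(49) = φ(7^2) = 7·(7−1) = 42 = 2 · 3 · 7.
Test candidates g = 2, 3, … against the prime factors q ∈ {2, 3, 7} of φ(49): g is a generator iff g^(42/q) ≢ 1 for every such q.
g = 2: 2^21 ≡ 1 — hits 1, so not a primitive root.
g = 3: 3^21 ≡ 48; 3^14 ≡ 30; 3^6 ≡ 43 — none is 1, so 3 is a primitive root.
The smallest primitive root modulo 49 is 3.

3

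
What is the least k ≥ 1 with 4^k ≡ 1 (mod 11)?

5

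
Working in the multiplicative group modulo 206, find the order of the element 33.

51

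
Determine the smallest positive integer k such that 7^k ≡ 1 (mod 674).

56

By Lagrange's theorem, ord_674(7) divides φ(674) = φ(2)·φ(337) = 1·336 = 336 = 2^4 · 3 · 7.
Divisors of 336: 1, 2, 3, 4, 6, 7, 8, 12, 14, 16, 21, 24, 28, 42, 48, 56, 84, 112, 168, 336.
Compute 7^d (mod 674) for the divisors d until we hit 1:
7^1 ≡ 7 (mod 674)
7^2 ≡ 49 (mod 674)
7^3 ≡ 343 (mod 674)
7^4 ≡ 379 (mod 674)
7^6 ≡ 373 (mod 674)
7^7 ≡ 589 (mod 674)
7^8 ≡ 79 (mod 674)
7^12 ≡ 285 (mod 674)
7^14 ≡ 485 (mod 674)
7^16 ≡ 175 (mod 674)
7^21 ≡ 563 (mod 674)
7^24 ≡ 345 (mod 674)
7^28 ≡ 673 (mod 674)
7^42 ≡ 189 (mod 674)
7^48 ≡ 401 (mod 674)
7^56 ≡ 1 (mod 674) ✓
Therefore the multiplicative order of 7 modulo 674 is 56.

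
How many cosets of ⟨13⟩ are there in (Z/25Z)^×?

1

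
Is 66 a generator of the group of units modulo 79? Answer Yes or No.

Yes

φ(79) = 79 − 1 = 78 = 2 · 3 · 13.
It suffices to check that the order of 66 is not a proper divisor of 78: compute 66^(78/q) for q ∈ {2, 3, 13}.
66^39 ≡ 78 (mod 79)  [q = 2: ≢ 1 ✓]
66^26 ≡ 23 (mod 79)  [q = 3: ≢ 1 ✓]
66^6 ≡ 67 (mod 79)  [q = 13: ≢ 1 ✓]
None equal 1, so ord_79(66) = 78: 66 is a primitive root.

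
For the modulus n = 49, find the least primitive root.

φ(49) = φ(7^2) = 7·(7−1) = 42 = 2 · 3 · 7.
g is a primitive root iff g^(42/q) ≢ 1 (mod 49) for each prime q ∈ {2, 3, 7}.
g = 2: 2^21 ≡ 1 — hits 1, so not a primitive root.
g = 3: 3^21 ≡ 48; 3^14 ≡ 30; 3^6 ≡ 43 — none is 1, so 3 is a primitive root.
Hence the least primitive root of 49 is 3.

3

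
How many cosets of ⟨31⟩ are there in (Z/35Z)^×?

4

ord(31) | φ(35) = φ(5·7) = (5−1)·(7−1) = 4·6 = 24 = 2^3 · 3.
Divisors of 24: 1, 2, 3, 4, 6, 8, 12, 24.
Check 31^d mod 35 for each divisor in increasing order:
31^1 ≡ 31 (mod 35)
31^2 ≡ 16 (mod 35)
31^3 ≡ 6 (mod 35)
31^4 ≡ 11 (mod 35)
31^6 ≡ 1 (mod 35) ✓
Thus |⟨31⟩| = ord(31) = 6.
Index = |(Z/35Z)^×| / |⟨31⟩| = 24 / 6 = 4.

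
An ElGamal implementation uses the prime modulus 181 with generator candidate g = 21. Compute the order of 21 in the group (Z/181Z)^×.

180

The order of 21 must divide φ(181) = 181 − 1 = 180 = 2^2 · 3^2 · 5.
Divisors of 180: 1, 2, 3, 4, 5, 6, 9, 10, 12, 15, 18, 20, 30, 36, 45, 60, 90, 180.
Check 21^d mod 181 for each divisor in increasing order:
21^1 ≡ 21
21^2 ≡ 79
21^3 ≡ 30
21^4 ≡ 87
21^5 ≡ 17
21^6 ≡ 176
21^9 ≡ 31
21^10 ≡ 108
21^12 ≡ 25
21^15 ≡ 26
21^18 ≡ 56
21^20 ≡ 80
21^30 ≡ 133
21^36 ≡ 59
21^45 ≡ 19
21^60 ≡ 132
21^90 ≡ 180
21^180 ≡ 1
So ord_181(21) = 180.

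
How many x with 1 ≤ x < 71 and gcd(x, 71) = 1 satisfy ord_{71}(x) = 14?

6

φ(71) = 71 − 1 = 70 = 2 · 5 · 7.
Since (Z/71Z)^× is cyclic of order 70, the number of elements of order d is φ(d) when d | 70 and 0 otherwise.
14 = 2 · 7 divides 70, and φ(14) = 6.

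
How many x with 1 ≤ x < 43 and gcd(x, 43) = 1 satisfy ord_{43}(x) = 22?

0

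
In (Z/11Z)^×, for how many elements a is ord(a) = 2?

1

φ(11) = 11 − 1 = 10 = 2 · 5.
Since (Z/11Z)^× is cyclic of order 10, the number of elements of order d is φ(d) when d | 10 and 0 otherwise.
2 | 10, and φ(2) = 2 − 1 = 1.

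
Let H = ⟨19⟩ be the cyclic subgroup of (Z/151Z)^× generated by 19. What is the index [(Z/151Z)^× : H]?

30

By Lagrange's theorem, ord_151(19) divides φ(151) = 151 − 1 = 150 = 2 · 3 · 5^2.
Divisors of 150: 1, 2, 3, 5, 6, 10, 15, 25, 30, 50, 75, 150.
Test each divisor d:
19^1 ≡ 19
19^2 ≡ 59
19^3 ≡ 64
19^5 ≡ 1
So ord_151(19) = 5, hence |⟨19⟩| = 5.
[(Z/151Z)^× : ⟨19⟩] = 150/5 = 30.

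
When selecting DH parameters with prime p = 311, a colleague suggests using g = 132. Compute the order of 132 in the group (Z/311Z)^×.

310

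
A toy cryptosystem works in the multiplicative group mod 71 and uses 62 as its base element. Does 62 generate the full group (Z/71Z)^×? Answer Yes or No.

Yes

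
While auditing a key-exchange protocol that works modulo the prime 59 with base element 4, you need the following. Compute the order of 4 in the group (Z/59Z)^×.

Since 4 ∈ (Z/59Z)^×, its order divides φ(59) = 59 − 1 = 58 = 2 · 29.
Divisors of 58: 1, 2, 29, 58.
Evaluate successive powers at the divisors of 58:
4^1 ≡ 4 (mod 59)
4^2 ≡ 16 (mod 59)
4^29 ≡ 1 (mod 59) ✓
The smallest such exponent is 29, so the order of 4 is 29.

29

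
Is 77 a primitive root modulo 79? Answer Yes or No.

Yes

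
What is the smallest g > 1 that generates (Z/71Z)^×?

φ(71) = 71 − 1 = 70 = 2 · 5 · 7.
Test candidates g = 2, 3, … against the prime factors q ∈ {2, 5, 7} of φ(71): g is a generator iff g^(70/q) ≢ 1 for every such q.
g = 2: 2^35 ≡ 1 — hits 1, so not a primitive root.
g = 3: 3^35 ≡ 1 — hits 1, so not a primitive root.
g = 4: 4^35 ≡ 1 — hits 1, so not a primitive root.
g = 5: 5^35 ≡ 1 — hits 1, so not a primitive root.
g = 6: 6^35 ≡ 1 — hits 1, so not a primitive root.
g = 7: 7^35 ≡ 70; 7^14 ≡ 54; 7^10 ≡ 45 — none is 1, so 7 is a primitive root.
Hence the least primitive root of 71 is 7.

7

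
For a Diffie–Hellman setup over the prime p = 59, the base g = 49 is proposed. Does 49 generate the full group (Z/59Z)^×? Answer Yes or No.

No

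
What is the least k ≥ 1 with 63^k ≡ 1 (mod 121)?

110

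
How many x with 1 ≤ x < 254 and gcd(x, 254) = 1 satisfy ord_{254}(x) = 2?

1

φ(254) = φ(2)·φ(127) = 1·126 = 126 = 2 · 3^2 · 7.
Since (Z/254Z)^× is cyclic of order 126, the number of elements of order d is φ(d) when d | 126 and 0 otherwise.
2 | 126, and φ(2) = 2 − 1 = 1.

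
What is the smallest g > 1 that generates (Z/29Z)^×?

2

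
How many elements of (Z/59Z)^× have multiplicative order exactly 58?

28

φ(59) = 59 − 1 = 58 = 2 · 29.
(Z/59Z)^× is cyclic (|G| = 58); a cyclic group of order m has exactly φ(d) elements of each order d | m, and none otherwise.
58 = 2 · 29 divides 58, and φ(58) = 28.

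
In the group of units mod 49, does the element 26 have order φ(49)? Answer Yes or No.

φ(49) = φ(7^2) = 7·(7−1) = 42 = 2 · 3 · 7.
Test 26^(42/q) mod 49 for each prime factor q of 42:
26^21 ≡ 48 (mod 49)  [q = 2: ≢ 1 ✓]
26^14 ≡ 18 (mod 49)  [q = 3: ≢ 1 ✓]
26^6 ≡ 29 (mod 49)  [q = 7: ≢ 1 ✓]
All checks pass, so 26 has order 42 and is a primitive root modulo 49.

Yes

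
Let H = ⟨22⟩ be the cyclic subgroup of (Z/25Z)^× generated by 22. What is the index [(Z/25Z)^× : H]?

1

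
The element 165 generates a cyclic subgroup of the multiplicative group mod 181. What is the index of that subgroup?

2

By Lagrange's theorem, ord_181(165) divides φ(181) = 181 − 1 = 180 = 2^2 · 3^2 · 5.
Divisors of 180: 1, 2, 3, 4, 5, 6, 9, 10, 12, 15, 18, 20, 30, 36, 45, 60, 90, 180.
Test each divisor d:
165^1 ≡ 165
165^2 ≡ 75
165^3 ≡ 67
165^4 ≡ 14
165^5 ≡ 138
165^6 ≡ 145
165^9 ≡ 122
165^10 ≡ 39
165^12 ≡ 29
165^15 ≡ 133
165^18 ≡ 42
165^20 ≡ 73
165^30 ≡ 132
165^36 ≡ 135
165^45 ≡ 180
165^60 ≡ 48
165^90 ≡ 1
Thus |⟨165⟩| = ord(165) = 90.
Index = |(Z/181Z)^×| / |⟨165⟩| = 180 / 90 = 2.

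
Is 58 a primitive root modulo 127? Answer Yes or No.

φ(127) = 127 − 1 = 126 = 2 · 3^2 · 7.
Test 58^(126/q) mod 127 for each prime factor q of 126:
58^63 ≡ 126 (mod 127)  [q = 2: ≢ 1 ✓]
58^42 ≡ 19 (mod 127)  [q = 3: ≢ 1 ✓]
58^18 ≡ 64 (mod 127)  [q = 7: ≢ 1 ✓]
All checks pass, so 58 has order 126 and is a primitive root modulo 127.

Yes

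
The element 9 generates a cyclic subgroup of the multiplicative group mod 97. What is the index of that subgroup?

4

By Lagrange's theorem, ord_97(9) divides φ(97) = 97 − 1 = 96 = 2^5 · 3.
Divisors of 96: 1, 2, 3, 4, 6, 8, 12, 16, 24, 32, 48, 96.
Test each divisor d:
9^1 ≡ 9 (mod 97)
9^2 ≡ 81 (mod 97)
9^3 ≡ 50 (mod 97)
9^4 ≡ 62 (mod 97)
9^6 ≡ 75 (mod 97)
9^8 ≡ 61 (mod 97)
9^12 ≡ 96 (mod 97)
9^16 ≡ 35 (mod 97)
9^24 ≡ 1 (mod 97) ✓
So ord_97(9) = 24, hence |⟨9⟩| = 24.
[(Z/97Z)^× : ⟨9⟩] = 96/24 = 4.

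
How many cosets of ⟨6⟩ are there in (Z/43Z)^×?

14

Since 6 ∈ (Z/43Z)^×, its order divides φ(43) = 43 − 1 = 42 = 2 · 3 · 7.
Divisors of 42: 1, 2, 3, 6, 7, 14, 21, 42.
Compute 6^d (mod 43) for the divisors d until we hit 1:
6^1 ≡ 6
6^2 ≡ 36
6^3 ≡ 1
The order of 6 is 3, so the subgroup it generates has 3 elements.
[(Z/43Z)^× : ⟨6⟩] = 42/3 = 14.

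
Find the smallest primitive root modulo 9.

2

φ(9) = φ(3^2) = 3·(3−1) = 6 = 2 · 3.
g is a primitive root iff g^(6/q) ≢ 1 (mod 9) for each prime q ∈ {2, 3}.
g = 2: 2^3 ≡ 8; 2^2 ≡ 4 — none is 1, so 2 is a primitive root.
The smallest primitive root modulo 9 is 2.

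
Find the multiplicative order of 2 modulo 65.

12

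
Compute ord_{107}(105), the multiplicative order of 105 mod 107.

53

By Lagrange's theorem, ord_107(105) divides φ(107) = 107 − 1 = 106 = 2 · 53.
Divisors of 106: 1, 2, 53, 106.
Test each divisor d:
105^1 ≡ 105
105^2 ≡ 4
105^53 ≡ 1
Therefore the multiplicative order of 105 modulo 107 is 53.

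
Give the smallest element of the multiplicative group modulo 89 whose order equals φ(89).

φ(89) = 89 − 1 = 88 = 2^3 · 11.
g is a primitive root iff g^(88/q) ≢ 1 (mod 89) for each prime q ∈ {2, 11}.
g = 2: 2^44 ≡ 1 — hits 1, so not a primitive root.
g = 3: 3^44 ≡ 88; 3^8 ≡ 64 — none is 1, so 3 is a primitive root.
The smallest primitive root modulo 89 is 3.

3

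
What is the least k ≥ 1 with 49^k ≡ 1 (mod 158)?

39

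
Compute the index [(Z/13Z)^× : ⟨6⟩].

1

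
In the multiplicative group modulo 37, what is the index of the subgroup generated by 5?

The order of 5 must divide φ(37) = 37 − 1 = 36 = 2^2 · 3^2.
Divisors of 36: 1, 2, 3, 4, 6, 9, 12, 18, 36.
Test each divisor d:
5^1 ≡ 5
5^2 ≡ 25
5^3 ≡ 14
5^4 ≡ 33
5^6 ≡ 11
5^9 ≡ 6
5^12 ≡ 10
5^18 ≡ 36
5^36 ≡ 1
Thus |⟨5⟩| = ord(5) = 36.
Index = |(Z/37Z)^×| / |⟨5⟩| = 36 / 36 = 1.

1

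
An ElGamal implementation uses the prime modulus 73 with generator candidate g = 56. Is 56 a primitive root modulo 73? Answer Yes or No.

No

φ(73) = 73 − 1 = 72 = 2^3 · 3^2.
An element g generates (Z/73Z)^× iff g^(72/q) ≢ 1 (mod 73) for each prime q ∈ {2, 3}.
56^36 ≡ 72 (mod 73)  [q = 2: ≢ 1 ✓]
56^24 ≡ 1 (mod 73)  [q = 3: ≡ 1 ✗]
The check at q = 3 fails, so 56 generates a proper subgroup.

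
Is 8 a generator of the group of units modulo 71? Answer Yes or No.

No

φ(71) = 71 − 1 = 70 = 2 · 5 · 7.
An element g generates (Z/71Z)^× iff g^(70/q) ≢ 1 (mod 71) for each prime q ∈ {2, 5, 7}.
8^35 ≡ 1 (mod 71)  [q = 2: ≡ 1 ✗]
8^14 ≡ 57 (mod 71)  [q = 5: ≢ 1 ✓]
8^10 ≡ 20 (mod 71)  [q = 7: ≢ 1 ✓]
Since 8^35 ≡ 1, the order of 8 divides 35 < 70, so 8 is not a primitive root.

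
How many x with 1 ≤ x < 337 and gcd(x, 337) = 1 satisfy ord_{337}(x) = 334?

φ(337) = 337 − 1 = 336 = 2^4 · 3 · 7.
(Z/337Z)^× is cyclic (|G| = 336); a cyclic group of order m has exactly φ(d) elements of each order d | m, and none otherwise.
Here 336 is not a multiple of 334, so there are no elements of order 334.

0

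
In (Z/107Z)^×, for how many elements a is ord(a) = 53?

φ(107) = 107 − 1 = 106 = 2 · 53.
(Z/107Z)^× is cyclic (|G| = 106); a cyclic group of order m has exactly φ(d) elements of each order d | m, and none otherwise.
53 | 106, and φ(53) = 53 − 1 = 52.

52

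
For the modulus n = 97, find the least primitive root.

φ(97) = 97 − 1 = 96 = 2^5 · 3.
g is a primitive root iff g^(96/q) ≢ 1 (mod 97) for each prime q ∈ {2, 3}.
g = 2: 2^48 ≡ 1 — hits 1, so not a primitive root.
g = 3: 3^48 ≡ 1 — hits 1, so not a primitive root.
g = 4: 4^48 ≡ 1 — hits 1, so not a primitive root.
g = 5: 5^48 ≡ 96; 5^32 ≡ 35 — none is 1, so 5 is a primitive root.
Hence the least primitive root of 97 is 5.

5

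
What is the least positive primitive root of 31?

φ(31) = 31 − 1 = 30 = 2 · 3 · 5.
Test candidates g = 2, 3, … against the prime factors q ∈ {2, 3, 5} of φ(31): g is a generator iff g^(30/q) ≢ 1 for every such q.
g = 2: 2^15 ≡ 1 — hits 1, so not a primitive root.
g = 3: 3^15 ≡ 30; 3^10 ≡ 25; 3^6 ≡ 16 — none is 1, so 3 is a primitive root.
The smallest primitive root modulo 31 is 3.

3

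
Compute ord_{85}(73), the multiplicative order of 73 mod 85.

16

The order of 73 must divide φ(85) = φ(5·17) = (5−1)·(17−1) = 4·16 = 64 = 2^6.
Divisors of 64: 1, 2, 4, 8, 16, 32, 64.
Compute 73^d (mod 85) for the divisors d until we hit 1:
73^1 ≡ 73 (mod 85)
73^2 ≡ 59 (mod 85)
73^4 ≡ 81 (mod 85)
73^8 ≡ 16 (mod 85)
73^16 ≡ 1 (mod 85) ✓
Hence ord(73) = 16.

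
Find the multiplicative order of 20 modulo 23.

22

The order of 20 must divide φ(23) = 23 − 1 = 22 = 2 · 11.
Divisors of 22: 1, 2, 11, 22.
Check 20^d mod 23 for each divisor in increasing order:
20^1 ≡ 20 (mod 23)
20^2 ≡ 9 (mod 23)
20^11 ≡ 22 (mod 23)
20^22 ≡ 1 (mod 23) ✓
Therefore the multiplicative order of 20 modulo 23 is 22.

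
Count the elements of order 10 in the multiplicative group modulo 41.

φ(41) = 41 − 1 = 40 = 2^3 · 5.
Since (Z/41Z)^× is cyclic of order 40, the number of elements of order d is φ(d) when d | 40 and 0 otherwise.
10 = 2 · 5 divides 40, and φ(10) = 4.

4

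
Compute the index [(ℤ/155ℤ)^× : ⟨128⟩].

The order of 128 must divide φ(155) = φ(5·31) = (5−1)·(31−1) = 4·30 = 120 = 2^3 · 3 · 5.
Divisors of 120: 1, 2, 3, 4, 5, 6, 8, 10, 12, 15, 20, 24, 30, 40, 60, 120.
Test each divisor d:
128^1 ≡ 128 (mod 155)
128^2 ≡ 109 (mod 155)
128^3 ≡ 2 (mod 155)
128^4 ≡ 101 (mod 155)
128^5 ≡ 63 (mod 155)
128^6 ≡ 4 (mod 155)
128^8 ≡ 126 (mod 155)
128^10 ≡ 94 (mod 155)
128^12 ≡ 16 (mod 155)
128^15 ≡ 32 (mod 155)
128^20 ≡ 1 (mod 155) ✓
The order of 128 is 20, so the subgroup it generates has 20 elements.
Index = |(Z/155Z)^×| / |⟨128⟩| = 120 / 20 = 6.

6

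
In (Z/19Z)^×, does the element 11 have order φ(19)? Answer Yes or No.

No

φ(19) = 19 − 1 = 18 = 2 · 3^2.
An element g generates (Z/19Z)^× iff g^(18/q) ≢ 1 (mod 19) for each prime q ∈ {2, 3}.
11^9 ≡ 1 (mod 19)  [q = 2: ≡ 1 ✗]
11^6 ≡ 1 (mod 19)  [q = 3: ≡ 1 ✗]
11^9 ≡ 1 shows ord(11) | 9, strictly less than φ(19); not a primitive root.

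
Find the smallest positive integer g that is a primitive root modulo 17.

3

φ(17) = 17 − 1 = 16 = 2^4.
g is a primitive root iff g^(16/q) ≢ 1 (mod 17) for each prime q ∈ {2}.
g = 2: 2^8 ≡ 1 — hits 1, so not a primitive root.
g = 3: 3^8 ≡ 16 — none is 1, so 3 is a primitive root.
Hence the least primitive root of 17 is 3.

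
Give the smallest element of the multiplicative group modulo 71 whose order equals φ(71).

7

φ(71) = 71 − 1 = 70 = 2 · 5 · 7.
Test candidates g = 2, 3, … against the prime factors q ∈ {2, 5, 7} of φ(71): g is a generator iff g^(70/q) ≢ 1 for every such q.
g = 2: 2^35 ≡ 1 — hits 1, so not a primitive root.
g = 3: 3^35 ≡ 1 — hits 1, so not a primitive root.
g = 4: 4^35 ≡ 1 — hits 1, so not a primitive root.
g = 5: 5^35 ≡ 1 — hits 1, so not a primitive root.
g = 6: 6^35 ≡ 1 — hits 1, so not a primitive root.
g = 7: 7^35 ≡ 70; 7^14 ≡ 54; 7^10 ≡ 45 — none is 1, so 7 is a primitive root.
So 7 is the smallest generator of (Z/71Z)^×.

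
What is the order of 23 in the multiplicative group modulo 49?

The order of 23 must divide φ(49) = φ(7^2) = 7·(7−1) = 42 = 2 · 3 · 7.
Divisors of 42: 1, 2, 3, 6, 7, 14, 21, 42.
Compute 23^d (mod 49) for the divisors d until we hit 1:
23^1 ≡ 23 (mod 49)
23^2 ≡ 39 (mod 49)
23^3 ≡ 15 (mod 49)
23^6 ≡ 29 (mod 49)
23^7 ≡ 30 (mod 49)
23^14 ≡ 18 (mod 49)
23^21 ≡ 1 (mod 49) ✓
Therefore the multiplicative order of 23 modulo 49 is 21.

21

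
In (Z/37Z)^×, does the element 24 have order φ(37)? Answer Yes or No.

φ(37) = 37 − 1 = 36 = 2^2 · 3^2.
It suffices to check that the order of 24 is not a proper divisor of 36: compute 24^(36/q) for q ∈ {2, 3}.
24^18 ≡ 36 (mod 37)  [q = 2: ≢ 1 ✓]
24^12 ≡ 10 (mod 37)  [q = 3: ≢ 1 ✓]
All checks pass, so 24 has order 36 and is a primitive root modulo 37.

Yes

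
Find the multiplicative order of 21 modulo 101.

50

Since 21 ∈ (Z/101Z)^×, its order divides φ(101) = 101 − 1 = 100 = 2^2 · 5^2.
Divisors of 100: 1, 2, 4, 5, 10, 20, 25, 50, 100.
Check 21^d mod 101 for each divisor in increasing order:
21^1 ≡ 21
21^2 ≡ 37
21^4 ≡ 56
21^5 ≡ 65
21^10 ≡ 84
21^20 ≡ 87
21^25 ≡ 100
21^50 ≡ 1
Hence ord(21) = 50.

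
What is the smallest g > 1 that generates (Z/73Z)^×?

5

φ(73) = 73 − 1 = 72 = 2^3 · 3^2.
g is a primitive root iff g^(72/q) ≢ 1 (mod 73) for each prime q ∈ {2, 3}.
g = 2: 2^36 ≡ 1 — hits 1, so not a primitive root.
g = 3: 3^36 ≡ 1 — hits 1, so not a primitive root.
g = 4: 4^36 ≡ 1 — hits 1, so not a primitive root.
g = 5: 5^36 ≡ 72; 5^24 ≡ 8 — none is 1, so 5 is a primitive root.
So 5 is the smallest generator of (Z/73Z)^×.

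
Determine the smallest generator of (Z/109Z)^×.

6

φ(109) = 109 − 1 = 108 = 2^2 · 3^3.
g is a primitive root iff g^(108/q) ≢ 1 (mod 109) for each prime q ∈ {2, 3}.
g = 2: 2^54 ≡ 108; 2^36 ≡ 1 — hits 1, so not a primitive root.
g = 3: 3^54 ≡ 1 — hits 1, so not a primitive root.
g = 4: 4^54 ≡ 1 — hits 1, so not a primitive root.
g = 5: 5^54 ≡ 1 — hits 1, so not a primitive root.
g = 6: 6^54 ≡ 108; 6^36 ≡ 63 — none is 1, so 6 is a primitive root.
So 6 is the smallest generator of (Z/109Z)^×.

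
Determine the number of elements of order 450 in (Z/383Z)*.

φ(383) = 383 − 1 = 382 = 2 · 191.
Since (Z/383Z)^× is cyclic of order 382, the number of elements of order d is φ(d) when d | 382 and 0 otherwise.
450 does not divide 382, so no element of (Z/383Z)^× has order 450.

0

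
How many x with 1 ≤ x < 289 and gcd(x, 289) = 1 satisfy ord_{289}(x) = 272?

128

φ(289) = φ(17^2) = 17·(17−1) = 272 = 2^4 · 17.
In a cyclic group of order 272, there are φ(d) elements of order d for each divisor d of 272, and zero for non-divisors.
272 = 2^4 · 17 divides 272, and φ(272) = 128.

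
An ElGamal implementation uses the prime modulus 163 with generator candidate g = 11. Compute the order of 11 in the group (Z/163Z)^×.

Since 11 ∈ (Z/163Z)^×, its order divides φ(163) = 163 − 1 = 162 = 2 · 3^4.
Divisors of 162: 1, 2, 3, 6, 9, 18, 27, 54, 81, 162.
Compute 11^d (mod 163) for the divisors d until we hit 1:
11^1 ≡ 11
11^2 ≡ 121
11^3 ≡ 27
11^6 ≡ 77
11^9 ≡ 123
11^18 ≡ 133
11^27 ≡ 59
11^54 ≡ 58
11^81 ≡ 162
11^162 ≡ 1
The smallest such exponent is 162, so the order of 11 is 162.

162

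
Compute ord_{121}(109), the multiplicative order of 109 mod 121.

The order of 109 must divide φ(121) = φ(11^2) = 11·(11−1) = 110 = 2 · 5 · 11.
Divisors of 110: 1, 2, 5, 10, 11, 22, 55, 110.
Compute 109^d (mod 121) for the divisors d until we hit 1:
109^1 ≡ 109
109^2 ≡ 23
109^5 ≡ 65
109^10 ≡ 111
109^11 ≡ 120
109^22 ≡ 1
So ord_121(109) = 22.

22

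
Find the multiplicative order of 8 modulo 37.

12

The order of 8 must divide φ(37) = 37 − 1 = 36 = 2^2 · 3^2.
Divisors of 36: 1, 2, 3, 4, 6, 9, 12, 18, 36.
Evaluate successive powers at the divisors of 36:
8^1 ≡ 8 (mod 37)
8^2 ≡ 27 (mod 37)
8^3 ≡ 31 (mod 37)
8^4 ≡ 26 (mod 37)
8^6 ≡ 36 (mod 37)
8^9 ≡ 6 (mod 37)
8^12 ≡ 1 (mod 37) ✓
So ord_37(8) = 12.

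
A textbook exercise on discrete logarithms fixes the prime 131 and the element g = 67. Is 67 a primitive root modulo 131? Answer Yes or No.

Yes

φ(131) = 131 − 1 = 130 = 2 · 5 · 13.
An element g generates (Z/131Z)^× iff g^(130/q) ≢ 1 (mod 131) for each prime q ∈ {2, 5, 13}.
67^65 ≡ 130 (mod 131)  [q = 2: ≢ 1 ✓]
67^26 ≡ 53 (mod 131)  [q = 5: ≢ 1 ✓]
67^10 ≡ 45 (mod 131)  [q = 13: ≢ 1 ✓]
All checks pass, so 67 has order 130 and is a primitive root modulo 131.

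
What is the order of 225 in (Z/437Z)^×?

99

By Lagrange's theorem, ord_437(225) divides φ(437) = φ(19·23) = (19−1)·(23−1) = 18·22 = 396 = 2^2 · 3^2 · 11.
Divisors of 396: 1, 2, 3, 4, 6, 9, 11, 12, 18, 22, 33, 36, 44, 66, 99, 132, 198, 396.
Compute 225^d (mod 437) for the divisors d until we hit 1:
225^1 ≡ 225
225^2 ≡ 370
225^3 ≡ 220
225^4 ≡ 119
225^6 ≡ 330
225^9 ≡ 58
225^11 ≡ 47
225^12 ≡ 87
225^18 ≡ 305
225^22 ≡ 24
225^33 ≡ 254
225^36 ≡ 381
225^44 ≡ 139
225^66 ≡ 277
225^99 ≡ 1
The smallest such exponent is 99, so the order of 225 is 99.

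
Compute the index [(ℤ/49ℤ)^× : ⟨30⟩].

By Lagrange's theorem, ord_49(30) divides φ(49) = φ(7^2) = 7·(7−1) = 42 = 2 · 3 · 7.
Divisors of 42: 1, 2, 3, 6, 7, 14, 21, 42.
Test each divisor d:
30^1 ≡ 30
30^2 ≡ 18
30^3 ≡ 1
The order of 30 is 3, so the subgroup it generates has 3 elements.
[(Z/49Z)^× : ⟨30⟩] = 42/3 = 14.

14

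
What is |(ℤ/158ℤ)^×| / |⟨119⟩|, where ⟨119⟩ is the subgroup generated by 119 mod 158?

2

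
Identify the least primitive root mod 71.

7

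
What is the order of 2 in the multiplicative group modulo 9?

By Lagrange's theorem, ord_9(2) divides φ(9) = φ(3^2) = 3·(3−1) = 6 = 2 · 3.
Divisors of 6: 1, 2, 3, 6.
Compute 2^d (mod 9) for the divisors d until we hit 1:
2^1 ≡ 2 (mod 9)
2^2 ≡ 4 (mod 9)
2^3 ≡ 8 (mod 9)
2^6 ≡ 1 (mod 9) ✓
The smallest such exponent is 6, so the order of 2 is 6.

6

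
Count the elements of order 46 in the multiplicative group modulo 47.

φ(47) = 47 − 1 = 46 = 2 · 23.
Since (Z/47Z)^× is cyclic of order 46, the number of elements of order d is φ(d) when d | 46 and 0 otherwise.
46 = 2 · 23 divides 46, and φ(46) = 22.

22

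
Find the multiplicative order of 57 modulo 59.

29

Since 57 ∈ (Z/59Z)^×, its order divides φ(59) = 59 − 1 = 58 = 2 · 29.
Divisors of 58: 1, 2, 29, 58.
Check 57^d mod 59 for each divisor in increasing order:
57^1 ≡ 57 (mod 59)
57^2 ≡ 4 (mod 59)
57^29 ≡ 1 (mod 59) ✓
So ord_59(57) = 29.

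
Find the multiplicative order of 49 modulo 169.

78

ord(49) | φ(169) = φ(13^2) = 13·(13−1) = 156 = 2^2 · 3 · 13.
Divisors of 156: 1, 2, 3, 4, 6, 12, 13, 26, 39, 52, 78, 156.
Evaluate successive powers at the divisors of 156:
49^1 ≡ 49
49^2 ≡ 35
49^3 ≡ 25
49^4 ≡ 42
49^6 ≡ 118
49^12 ≡ 66
49^13 ≡ 23
49^26 ≡ 22
49^39 ≡ 168
49^52 ≡ 146
49^78 ≡ 1
The smallest such exponent is 78, so the order of 49 is 78.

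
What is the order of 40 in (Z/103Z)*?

The order of 40 must divide φ(103) = 103 − 1 = 102 = 2 · 3 · 17.
Divisors of 102: 1, 2, 3, 6, 17, 34, 51, 102.
Check 40^d mod 103 for each divisor in increasing order:
40^1 ≡ 40 (mod 103)
40^2 ≡ 55 (mod 103)
40^3 ≡ 37 (mod 103)
40^6 ≡ 30 (mod 103)
40^17 ≡ 57 (mod 103)
40^34 ≡ 56 (mod 103)
40^51 ≡ 102 (mod 103)
40^102 ≡ 1 (mod 103) ✓
Hence ord(40) = 102.

102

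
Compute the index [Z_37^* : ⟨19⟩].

The order of 19 must divide φ(37) = 37 − 1 = 36 = 2^2 · 3^2.
Divisors of 36: 1, 2, 3, 4, 6, 9, 12, 18, 36.
Check 19^d mod 37 for each divisor in increasing order:
19^1 ≡ 19 (mod 37)
19^2 ≡ 28 (mod 37)
19^3 ≡ 14 (mod 37)
19^4 ≡ 7 (mod 37)
19^6 ≡ 11 (mod 37)
19^9 ≡ 6 (mod 37)
19^12 ≡ 10 (mod 37)
19^18 ≡ 36 (mod 37)
19^36 ≡ 1 (mod 37) ✓
So ord_37(19) = 36, hence |⟨19⟩| = 36.
Index = |(Z/37Z)^×| / |⟨19⟩| = 36 / 36 = 1.

1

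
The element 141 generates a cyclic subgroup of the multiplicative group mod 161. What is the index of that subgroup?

The order of 141 must divide φ(161) = φ(7·23) = (7−1)·(23−1) = 6·22 = 132 = 2^2 · 3 · 11.
Divisors of 132: 1, 2, 3, 4, 6, 11, 12, 22, 33, 44, 66, 132.
Check 141^d mod 161 for each divisor in increasing order:
141^1 ≡ 141 (mod 161)
141^2 ≡ 78 (mod 161)
141^3 ≡ 50 (mod 161)
141^4 ≡ 127 (mod 161)
141^6 ≡ 85 (mod 161)
141^11 ≡ 1 (mod 161) ✓
So ord_161(141) = 11, hence |⟨141⟩| = 11.
The index is φ(161) / ord(141) = 132 / 11 = 12.

12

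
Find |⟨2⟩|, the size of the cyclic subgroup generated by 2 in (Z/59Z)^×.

58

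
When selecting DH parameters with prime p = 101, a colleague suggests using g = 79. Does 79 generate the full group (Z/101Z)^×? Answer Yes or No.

No

φ(101) = 101 − 1 = 100 = 2^2 · 5^2.
Test 79^(100/q) mod 101 for each prime factor q of 100:
79^50 ≡ 1 (mod 101)  [q = 2: ≡ 1 ✗]
79^20 ≡ 84 (mod 101)  [q = 5: ≢ 1 ✓]
79^50 ≡ 1 shows ord(79) | 50, strictly less than φ(101); not a primitive root.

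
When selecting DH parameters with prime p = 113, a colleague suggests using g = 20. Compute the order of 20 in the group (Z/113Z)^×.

112

Since 20 ∈ (Z/113Z)^×, its order divides φ(113) = 113 − 1 = 112 = 2^4 · 7.
Divisors of 112: 1, 2, 4, 7, 8, 14, 16, 28, 56, 112.
Compute 20^d (mod 113) for the divisors d until we hit 1:
20^1 ≡ 20
20^2 ≡ 61
20^4 ≡ 105
20^7 ≡ 71
20^8 ≡ 64
20^14 ≡ 69
20^16 ≡ 28
20^28 ≡ 15
20^56 ≡ 112
20^112 ≡ 1
So ord_113(20) = 112.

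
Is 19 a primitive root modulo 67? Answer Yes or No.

No

φ(67) = 67 − 1 = 66 = 2 · 3 · 11.
Test 19^(66/q) mod 67 for each prime factor q of 66:
19^33 ≡ 1 (mod 67)  [q = 2: ≡ 1 ✗]
19^22 ≡ 37 (mod 67)  [q = 3: ≢ 1 ✓]
19^6 ≡ 22 (mod 67)  [q = 11: ≢ 1 ✓]
Since 19^33 ≡ 1, the order of 19 divides 33 < 66, so 19 is not a primitive root.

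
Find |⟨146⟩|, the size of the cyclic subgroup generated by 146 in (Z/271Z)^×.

Since 146 ∈ (Z/271Z)^×, its order divides φ(271) = 271 − 1 = 270 = 2 · 3^3 · 5.
Divisors of 270: 1, 2, 3, 5, 6, 9, 10, 15, 18, 27, 30, 45, 54, 90, 135, 270.
Evaluate successive powers at the divisors of 270:
146^1 ≡ 146 (mod 271)
146^2 ≡ 178 (mod 271)
146^3 ≡ 243 (mod 271)
146^5 ≡ 165 (mod 271)
146^6 ≡ 242 (mod 271)
146^9 ≡ 270 (mod 271)
146^10 ≡ 125 (mod 271)
146^15 ≡ 29 (mod 271)
146^18 ≡ 1 (mod 271) ✓
Therefore the multiplicative order of 146 modulo 271 is 18.

18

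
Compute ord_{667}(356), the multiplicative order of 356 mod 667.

308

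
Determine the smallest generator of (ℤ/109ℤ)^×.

6

φ(109) = 109 − 1 = 108 = 2^2 · 3^3.
Test candidates g = 2, 3, … against the prime factors q ∈ {2, 3} of φ(109): g is a generator iff g^(108/q) ≢ 1 for every such q.
g = 2: 2^54 ≡ 108; 2^36 ≡ 1 — hits 1, so not a primitive root.
g = 3: 3^54 ≡ 1 — hits 1, so not a primitive root.
g = 4: 4^54 ≡ 1 — hits 1, so not a primitive root.
g = 5: 5^54 ≡ 1 — hits 1, so not a primitive root.
g = 6: 6^54 ≡ 108; 6^36 ≡ 63 — none is 1, so 6 is a primitive root.
Hence the least primitive root of 109 is 6.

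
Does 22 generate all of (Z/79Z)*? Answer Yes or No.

No

φ(79) = 79 − 1 = 78 = 2 · 3 · 13.
22 is a primitive root mod 79 iff 22^(φ(79)/q) ≢ 1 for every prime q | φ(79), i.e. q ∈ {2, 3, 13}.
22^39 ≡ 1 (mod 79)  [q = 2: ≡ 1 ✗]
22^26 ≡ 1 (mod 79)  [q = 3: ≡ 1 ✗]
22^6 ≡ 52 (mod 79)  [q = 13: ≢ 1 ✓]
The check at q = 2 fails, so 22 generates a proper subgroup.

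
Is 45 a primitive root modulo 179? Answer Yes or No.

No

φ(179) = 179 − 1 = 178 = 2 · 89.
It suffices to check that the order of 45 is not a proper divisor of 178: compute 45^(178/q) for q ∈ {2, 89}.
45^89 ≡ 1 (mod 179)  [q = 2: ≡ 1 ✗]
45^2 ≡ 56 (mod 179)  [q = 89: ≢ 1 ✓]
Since 45^89 ≡ 1, the order of 45 divides 89 < 178, so 45 is not a primitive root.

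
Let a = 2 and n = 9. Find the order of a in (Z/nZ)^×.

6

Since 2 ∈ (Z/9Z)^×, its order divides φ(9) = φ(3^2) = 3·(3−1) = 6 = 2 · 3.
Divisors of 6: 1, 2, 3, 6.
Check 2^d mod 9 for each divisor in increasing order:
2^1 ≡ 2 (mod 9)
2^2 ≡ 4 (mod 9)
2^3 ≡ 8 (mod 9)
2^6 ≡ 1 (mod 9) ✓
Hence ord(2) = 6.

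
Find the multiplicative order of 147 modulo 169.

Since 147 ∈ (Z/169Z)^×, its order divides φ(169) = φ(13^2) = 13·(13−1) = 156 = 2^2 · 3 · 13.
Divisors of 156: 1, 2, 3, 4, 6, 12, 13, 26, 39, 52, 78, 156.
Test each divisor d:
147^1 ≡ 147 (mod 169)
147^2 ≡ 146 (mod 169)
147^3 ≡ 168 (mod 169)
147^4 ≡ 22 (mod 169)
147^6 ≡ 1 (mod 169) ✓
The smallest such exponent is 6, so the order of 147 is 6.

6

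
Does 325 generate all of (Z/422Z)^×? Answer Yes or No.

No

φ(422) = φ(2)·φ(211) = 1·210 = 210 = 2 · 3 · 5 · 7.
It suffices to check that the order of 325 is not a proper divisor of 210: compute 325^(210/q) for q ∈ {2, 3, 5, 7}.
325^105 ≡ 1 (mod 422)  [q = 2: ≡ 1 ✗]
325^70 ≡ 1 (mod 422)  [q = 3: ≡ 1 ✗]
325^42 ≡ 399 (mod 422)  [q = 5: ≢ 1 ✓]
325^30 ≡ 123 (mod 422)  [q = 7: ≢ 1 ✓]
325^105 ≡ 1 shows ord(325) | 105, strictly less than φ(422); not a primitive root.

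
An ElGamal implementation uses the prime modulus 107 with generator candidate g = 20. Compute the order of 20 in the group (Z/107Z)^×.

Since 20 ∈ (Z/107Z)^×, its order divides φ(107) = 107 − 1 = 106 = 2 · 53.
Divisors of 106: 1, 2, 53, 106.
Evaluate successive powers at the divisors of 106:
20^1 ≡ 20 (mod 107)
20^2 ≡ 79 (mod 107)
20^53 ≡ 106 (mod 107)
20^106 ≡ 1 (mod 107) ✓
Hence ord(20) = 106.

106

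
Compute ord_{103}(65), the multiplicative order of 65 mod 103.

By Lagrange's theorem, ord_103(65) divides φ(103) = 103 − 1 = 102 = 2 · 3 · 17.
Divisors of 102: 1, 2, 3, 6, 17, 34, 51, 102.
Check 65^d mod 103 for each divisor in increasing order:
65^1 ≡ 65 (mod 103)
65^2 ≡ 2 (mod 103)
65^3 ≡ 27 (mod 103)
65^6 ≡ 8 (mod 103)
65^17 ≡ 57 (mod 103)
65^34 ≡ 56 (mod 103)
65^51 ≡ 102 (mod 103)
65^102 ≡ 1 (mod 103) ✓
The smallest such exponent is 102, so the order of 65 is 102.

102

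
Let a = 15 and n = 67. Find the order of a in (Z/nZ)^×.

ord(15) | φ(67) = 67 − 1 = 66 = 2 · 3 · 11.
Divisors of 66: 1, 2, 3, 6, 11, 22, 33, 66.
Test each divisor d:
15^1 ≡ 15
15^2 ≡ 24
15^3 ≡ 25
15^6 ≡ 22
15^11 ≡ 1
So ord_67(15) = 11.

11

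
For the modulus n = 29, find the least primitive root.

2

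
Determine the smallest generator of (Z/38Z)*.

φ(38) = φ(2)·φ(19) = 1·18 = 18 = 2 · 3^2.
Test candidates g = 2, 3, … against the prime factors q ∈ {2, 3} of φ(38): g is a generator iff g^(18/q) ≢ 1 for every such q.
g = 2: gcd(2, 38) = 2 > 1, not a unit — skip.
g = 3: 3^9 ≡ 37; 3^6 ≡ 7 — none is 1, so 3 is a primitive root.
So 3 is the smallest generator of (Z/38Z)^×.

3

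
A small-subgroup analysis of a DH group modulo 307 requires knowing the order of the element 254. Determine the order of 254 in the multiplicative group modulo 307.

18

By Lagrange's theorem, ord_307(254) divides φ(307) = 307 − 1 = 306 = 2 · 3^2 · 17.
Divisors of 306: 1, 2, 3, 6, 9, 17, 18, 34, 51, 102, 153, 306.
Check 254^d mod 307 for each divisor in increasing order:
254^1 ≡ 254 (mod 307)
254^2 ≡ 46 (mod 307)
254^3 ≡ 18 (mod 307)
254^6 ≡ 17 (mod 307)
254^9 ≡ 306 (mod 307)
254^17 ≡ 139 (mod 307)
254^18 ≡ 1 (mod 307) ✓
Therefore the multiplicative order of 254 modulo 307 is 18.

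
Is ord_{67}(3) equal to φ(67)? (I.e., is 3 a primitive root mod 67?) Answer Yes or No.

No

φ(67) = 67 − 1 = 66 = 2 · 3 · 11.
3 is a primitive root mod 67 iff 3^(φ(67)/q) ≢ 1 for every prime q | φ(67), i.e. q ∈ {2, 3, 11}.
3^33 ≡ 66 (mod 67)  [q = 2: ≢ 1 ✓]
3^22 ≡ 1 (mod 67)  [q = 3: ≡ 1 ✗]
3^6 ≡ 59 (mod 67)  [q = 11: ≢ 1 ✓]
The check at q = 3 fails, so 3 generates a proper subgroup.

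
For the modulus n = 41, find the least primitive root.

6

φ(41) = 41 − 1 = 40 = 2^3 · 5.
Test candidates g = 2, 3, … against the prime factors q ∈ {2, 5} of φ(41): g is a generator iff g^(40/q) ≢ 1 for every such q.
g = 2: 2^20 ≡ 1 — hits 1, so not a primitive root.
g = 3: 3^20 ≡ 40; 3^8 ≡ 1 — hits 1, so not a primitive root.
g = 4: 4^20 ≡ 1 — hits 1, so not a primitive root.
g = 5: 5^20 ≡ 1 — hits 1, so not a primitive root.
g = 6: 6^20 ≡ 40; 6^8 ≡ 10 — none is 1, so 6 is a primitive root.
Hence the least primitive root of 41 is 6.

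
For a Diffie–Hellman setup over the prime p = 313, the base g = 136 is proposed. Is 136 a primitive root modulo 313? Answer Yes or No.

No

φ(313) = 313 − 1 = 312 = 2^3 · 3 · 13.
It suffices to check that the order of 136 is not a proper divisor of 312: compute 136^(312/q) for q ∈ {2, 3, 13}.
136^156 ≡ 312 (mod 313)  [q = 2: ≢ 1 ✓]
136^104 ≡ 214 (mod 313)  [q = 3: ≢ 1 ✓]
136^24 ≡ 1 (mod 313)  [q = 13: ≡ 1 ✗]
The check at q = 13 fails, so 136 generates a proper subgroup.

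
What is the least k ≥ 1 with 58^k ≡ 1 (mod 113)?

The order of 58 must divide φ(113) = 113 − 1 = 112 = 2^4 · 7.
Divisors of 112: 1, 2, 4, 7, 8, 14, 16, 28, 56, 112.
Compute 58^d (mod 113) for the divisors d until we hit 1:
58^1 ≡ 58 (mod 113)
58^2 ≡ 87 (mod 113)
58^4 ≡ 111 (mod 113)
58^7 ≡ 78 (mod 113)
58^8 ≡ 4 (mod 113)
58^14 ≡ 95 (mod 113)
58^16 ≡ 16 (mod 113)
58^28 ≡ 98 (mod 113)
58^56 ≡ 112 (mod 113)
58^112 ≡ 1 (mod 113) ✓
Hence ord(58) = 112.

112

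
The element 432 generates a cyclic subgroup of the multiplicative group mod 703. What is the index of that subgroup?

Since 432 ∈ (Z/703Z)^×, its order divides φ(703) = φ(19·37) = (19−1)·(37−1) = 18·36 = 648 = 2^3 · 3^4.
Divisors of 648: 1, 2, 3, 4, 6, 8, 9, 12, 18, 24, 27, 36, 54, 72, 81, 108, 162, 216, 324, 648.
Compute 432^d (mod 703) for the divisors d until we hit 1:
432^1 ≡ 432 (mod 703)
432^2 ≡ 329 (mod 703)
432^3 ≡ 122 (mod 703)
432^4 ≡ 682 (mod 703)
432^6 ≡ 121 (mod 703)
432^8 ≡ 441 (mod 703)
432^9 ≡ 702 (mod 703)
432^12 ≡ 581 (mod 703)
432^18 ≡ 1 (mod 703) ✓
So ord_703(432) = 18, hence |⟨432⟩| = 18.
The index is φ(703) / ord(432) = 648 / 18 = 36.

36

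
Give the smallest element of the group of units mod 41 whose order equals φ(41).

6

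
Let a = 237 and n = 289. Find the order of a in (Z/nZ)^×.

34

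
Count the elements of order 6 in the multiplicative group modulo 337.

φ(337) = 337 − 1 = 336 = 2^4 · 3 · 7.
(Z/337Z)^× is cyclic (|G| = 336); a cyclic group of order m has exactly φ(d) elements of each order d | m, and none otherwise.
6 = 2 · 3 divides 336, and φ(6) = 2.

2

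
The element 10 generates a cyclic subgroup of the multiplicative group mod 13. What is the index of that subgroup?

ord(10) | φ(13) = 13 − 1 = 12 = 2^2 · 3.
Divisors of 12: 1, 2, 3, 4, 6, 12.
Test each divisor d:
10^1 ≡ 10 (mod 13)
10^2 ≡ 9 (mod 13)
10^3 ≡ 12 (mod 13)
10^4 ≡ 3 (mod 13)
10^6 ≡ 1 (mod 13) ✓
So ord_13(10) = 6, hence |⟨10⟩| = 6.
[(Z/13Z)^× : ⟨10⟩] = 12/6 = 2.

2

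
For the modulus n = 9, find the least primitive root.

2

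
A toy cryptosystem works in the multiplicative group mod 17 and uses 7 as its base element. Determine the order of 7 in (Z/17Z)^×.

16

By Lagrange's theorem, ord_17(7) divides φ(17) = 17 − 1 = 16 = 2^4.
Divisors of 16: 1, 2, 4, 8, 16.
Check 7^d mod 17 for each divisor in increasing order:
7^1 ≡ 7 (mod 17)
7^2 ≡ 15 (mod 17)
7^4 ≡ 4 (mod 17)
7^8 ≡ 16 (mod 17)
7^16 ≡ 1 (mod 17) ✓
So ord_17(7) = 16.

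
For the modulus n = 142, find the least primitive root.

φ(142) = φ(2)·φ(71) = 1·70 = 70 = 2 · 5 · 7.
g is a primitive root iff g^(70/q) ≢ 1 (mod 142) for each prime q ∈ {2, 5, 7}.
g = 2: gcd(2, 142) = 2 > 1, not a unit — skip.
g = 3: 3^35 ≡ 1 — hits 1, so not a primitive root.
g = 4: gcd(4, 142) = 2 > 1, not a unit — skip.
g = 5: 5^35 ≡ 1 — hits 1, so not a primitive root.
g = 6: gcd(6, 142) = 2 > 1, not a unit — skip.
g = 7: 7^35 ≡ 141; 7^14 ≡ 125; 7^10 ≡ 45 — none is 1, so 7 is a primitive root.
Hence the least primitive root of 142 is 7.

7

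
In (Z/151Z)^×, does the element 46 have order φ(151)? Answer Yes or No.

No

φ(151) = 151 − 1 = 150 = 2 · 3 · 5^2.
It suffices to check that the order of 46 is not a proper divisor of 150: compute 46^(150/q) for q ∈ {2, 3, 5}.
46^75 ≡ 150 (mod 151)  [q = 2: ≢ 1 ✓]
46^50 ≡ 118 (mod 151)  [q = 3: ≢ 1 ✓]
46^30 ≡ 1 (mod 151)  [q = 5: ≡ 1 ✗]
Since 46^30 ≡ 1, the order of 46 divides 30 < 150, so 46 is not a primitive root.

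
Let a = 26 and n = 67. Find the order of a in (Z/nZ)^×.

33

ord(26) | φ(67) = 67 − 1 = 66 = 2 · 3 · 11.
Divisors of 66: 1, 2, 3, 6, 11, 22, 33, 66.
Evaluate successive powers at the divisors of 66:
26^1 ≡ 26 (mod 67)
26^2 ≡ 6 (mod 67)
26^3 ≡ 22 (mod 67)
26^6 ≡ 15 (mod 67)
26^11 ≡ 37 (mod 67)
26^22 ≡ 29 (mod 67)
26^33 ≡ 1 (mod 67) ✓
Hence ord(26) = 33.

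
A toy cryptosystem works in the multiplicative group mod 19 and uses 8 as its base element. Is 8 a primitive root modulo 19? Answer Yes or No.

φ(19) = 19 − 1 = 18 = 2 · 3^2.
8 is a primitive root mod 19 iff 8^(φ(19)/q) ≢ 1 for every prime q | φ(19), i.e. q ∈ {2, 3}.
8^9 ≡ 18 (mod 19)  [q = 2: ≢ 1 ✓]
8^6 ≡ 1 (mod 19)  [q = 3: ≡ 1 ✗]
The check at q = 3 fails, so 8 generates a proper subgroup.

No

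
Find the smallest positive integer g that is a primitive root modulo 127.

φ(127) = 127 − 1 = 126 = 2 · 3^2 · 7.
Test candidates g = 2, 3, … against the prime factors q ∈ {2, 3, 7} of φ(127): g is a generator iff g^(126/q) ≢ 1 for every such q.
g = 2: 2^63 ≡ 1 — hits 1, so not a primitive root.
g = 3: 3^63 ≡ 126; 3^42 ≡ 107; 3^18 ≡ 4 — none is 1, so 3 is a primitive root.
So 3 is the smallest generator of (Z/127Z)^×.

3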